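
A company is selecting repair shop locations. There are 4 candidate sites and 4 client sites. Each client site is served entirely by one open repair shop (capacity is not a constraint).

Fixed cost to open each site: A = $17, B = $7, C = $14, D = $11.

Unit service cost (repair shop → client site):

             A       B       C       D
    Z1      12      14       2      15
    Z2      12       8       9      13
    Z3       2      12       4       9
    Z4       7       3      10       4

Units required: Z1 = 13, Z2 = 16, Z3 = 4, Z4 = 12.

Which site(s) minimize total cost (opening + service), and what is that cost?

Open B and C; minimum total cost 227.

For any fixed open set, each client site goes to its cheapest open site; total = fixed + service.
{B, C}: Z1→C 2·13=26, Z2→B 8·16=128, Z3→C 4·4=16, Z4→B 3·12=36. Service 206; fixed 21; total 227.
{A, B, C}: Z1→C 2·13=26, Z2→B 8·16=128, Z3→A 2·4=8, Z4→B 3·12=36. Service 198; fixed 38; total 236.
{B, C, D}: service 206 + fixed 32 = 238
{A, B, C, D}: Z1→C 2·13=26, Z2→B 8·16=128, Z3→A 2·4=8, Z4→B 3·12=36. Service 198; fixed 49; total 247.
No other subset beats 227.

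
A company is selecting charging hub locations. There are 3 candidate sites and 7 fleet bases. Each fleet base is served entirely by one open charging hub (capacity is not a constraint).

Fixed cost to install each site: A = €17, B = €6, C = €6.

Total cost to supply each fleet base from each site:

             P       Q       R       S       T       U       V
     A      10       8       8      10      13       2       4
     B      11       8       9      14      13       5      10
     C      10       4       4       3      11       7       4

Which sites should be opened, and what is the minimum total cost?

For any fixed open set, each fleet base goes to its cheapest open site; total = fixed + service.
{C}: P→C 10, Q→C 4, R→C 4, S→C 3, T→C 11, U→C 7, V→C 4. Service 43; fixed 6; total 49.
{B, C}: P→C 10, Q→C 4, R→C 4, S→C 3, T→C 11, U→B 5, V→C 4. Service 41; fixed 12; total 53.
{A, C}: service 38 + fixed 23 = 61
{A, B, C}: service 38 + fixed 29 = 67
No other subset beats 49.

Open C only; minimum total cost 49.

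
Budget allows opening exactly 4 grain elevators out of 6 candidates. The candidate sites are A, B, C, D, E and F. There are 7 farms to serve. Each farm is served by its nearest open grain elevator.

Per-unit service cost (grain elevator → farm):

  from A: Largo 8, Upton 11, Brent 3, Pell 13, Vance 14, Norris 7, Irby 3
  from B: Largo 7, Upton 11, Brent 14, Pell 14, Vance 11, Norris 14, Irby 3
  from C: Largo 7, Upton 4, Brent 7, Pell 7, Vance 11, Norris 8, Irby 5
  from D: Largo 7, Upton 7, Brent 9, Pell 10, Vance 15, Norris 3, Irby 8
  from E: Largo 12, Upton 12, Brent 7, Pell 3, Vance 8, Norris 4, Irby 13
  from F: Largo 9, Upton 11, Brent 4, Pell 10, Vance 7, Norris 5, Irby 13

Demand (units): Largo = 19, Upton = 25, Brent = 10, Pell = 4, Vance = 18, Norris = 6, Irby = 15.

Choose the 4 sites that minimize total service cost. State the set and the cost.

With exactly 4 open, each farm uses its cheapest among the chosen.
{A, C, E, F}: Largo→C 7·19=133, Upton→C 4·25=100, Brent→A 3·10=30, Pell→E 3·4=12, Vance→F 7·18=126, Norris→E 4·6=24, Irby→A 3·15=45. Service cost 470.
{A, C, D, F}: service cost 480
{B, C, E, F}: service cost 480
Among all 15 size-4 choices, {A, C, E, F} is lowest.

Choose A, C, E and F; total service cost 470.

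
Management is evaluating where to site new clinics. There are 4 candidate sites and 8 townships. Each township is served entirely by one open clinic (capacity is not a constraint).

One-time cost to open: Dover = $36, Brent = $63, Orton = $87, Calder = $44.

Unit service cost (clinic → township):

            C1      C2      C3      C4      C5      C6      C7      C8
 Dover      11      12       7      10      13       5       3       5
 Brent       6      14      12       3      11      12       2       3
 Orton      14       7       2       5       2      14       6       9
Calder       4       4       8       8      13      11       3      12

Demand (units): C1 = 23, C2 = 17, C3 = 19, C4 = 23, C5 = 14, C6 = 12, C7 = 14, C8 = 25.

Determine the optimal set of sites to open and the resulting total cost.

For any fixed open set, each township goes to its cheapest open site; total = fixed + service.
{Dover, Brent, Orton, Calder}: C1→Calder 4·23=92, C2→Calder 4·17=68, C3→Orton 2·19=38, C4→Brent 3·23=69, C5→Orton 2·14=28, C6→Dover 5·12=60, C7→Brent 2·14=28, C8→Brent 3·25=75. Service 458; fixed 230; total 688.
{Brent, Orton, Calder}: service 530 + fixed 194 = 724
{Dover, Orton, Calder}: service 568 + fixed 167 = 735
{Dover}: C1→Dover 11·23=253, C2→Dover 12·17=204, C3→Dover 7·19=133, C4→Dover 10·23=230, C5→Dover 13·14=182, C6→Dover 5·12=60, C7→Dover 3·14=42, C8→Dover 5·25=125. Service 1229; fixed 36; total 1265.
No other subset beats 688.

Open Dover, Brent, Orton and Calder; minimum total cost 688.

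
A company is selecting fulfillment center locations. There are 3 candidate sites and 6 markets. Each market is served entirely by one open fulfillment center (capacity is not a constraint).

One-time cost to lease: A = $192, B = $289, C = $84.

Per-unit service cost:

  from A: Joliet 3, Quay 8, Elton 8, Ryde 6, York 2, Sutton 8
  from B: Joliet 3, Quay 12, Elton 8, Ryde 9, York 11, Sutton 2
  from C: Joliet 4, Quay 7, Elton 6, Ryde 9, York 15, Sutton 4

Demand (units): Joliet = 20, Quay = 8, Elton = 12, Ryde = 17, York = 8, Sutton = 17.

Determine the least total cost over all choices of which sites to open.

For any fixed open set, each market goes to its cheapest open site; total = fixed + service.
{C}: Joliet→C 4·20=80, Quay→C 7·8=56, Elton→C 6·12=72, Ryde→C 9·17=153, York→C 15·8=120, Sutton→C 4·17=68. Service 549; fixed 84; total 633.
{A, C}: Joliet→A 3·20=60, Quay→C 7·8=56, Elton→C 6·12=72, Ryde→A 6·17=102, York→A 2·8=16, Sutton→C 4·17=68. Service 374; fixed 276; total 650.
{A}: service 474 + fixed 192 = 666
{A, B, C}: service 340 + fixed 565 = 905
No other subset beats 633.

Minimum total cost: 633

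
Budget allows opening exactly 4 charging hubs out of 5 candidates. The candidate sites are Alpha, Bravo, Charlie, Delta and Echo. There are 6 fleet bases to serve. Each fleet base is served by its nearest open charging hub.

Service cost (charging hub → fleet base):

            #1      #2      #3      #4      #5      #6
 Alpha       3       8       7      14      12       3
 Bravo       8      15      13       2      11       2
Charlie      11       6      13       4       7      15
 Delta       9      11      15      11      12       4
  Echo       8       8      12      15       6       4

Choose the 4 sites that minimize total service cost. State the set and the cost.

Choose Alpha, Bravo, Charlie and Echo; total service cost 26.

With exactly 4 open, each fleet base uses its cheapest among the chosen.
{Alpha, Bravo, Charlie, Echo}: #1→Alpha 3, #2→Charlie 6, #3→Alpha 7, #4→Bravo 2, #5→Echo 6, #6→Bravo 2. Service cost 26.
{Alpha, Bravo, Charlie, Delta}: service cost 27
{Alpha, Bravo, Delta, Echo}: service cost 28
Among all 5 size-4 choices, {Alpha, Bravo, Charlie, Echo} is lowest.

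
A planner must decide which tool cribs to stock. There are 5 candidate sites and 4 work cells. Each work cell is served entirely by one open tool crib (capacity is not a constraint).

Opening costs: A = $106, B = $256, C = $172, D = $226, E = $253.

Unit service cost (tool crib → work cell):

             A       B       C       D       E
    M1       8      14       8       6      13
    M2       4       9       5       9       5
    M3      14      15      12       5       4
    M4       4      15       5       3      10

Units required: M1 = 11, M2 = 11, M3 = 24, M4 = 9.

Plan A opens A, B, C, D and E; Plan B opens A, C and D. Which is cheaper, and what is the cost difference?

Plan A: {A, B, C, D, E}: M1→D 6·11=66, M2→A 4·11=44, M3→E 4·24=96, M4→D 3·9=27. Service 233; fixed 1013; total 1246.
Plan B: {A, C, D}: M1→D 6·11=66, M2→A 4·11=44, M3→D 5·24=120, M4→D 3·9=27. Service 257; fixed 504; total 761.
Difference: |1246 − 761| = 485.

Plan B is cheaper by 485.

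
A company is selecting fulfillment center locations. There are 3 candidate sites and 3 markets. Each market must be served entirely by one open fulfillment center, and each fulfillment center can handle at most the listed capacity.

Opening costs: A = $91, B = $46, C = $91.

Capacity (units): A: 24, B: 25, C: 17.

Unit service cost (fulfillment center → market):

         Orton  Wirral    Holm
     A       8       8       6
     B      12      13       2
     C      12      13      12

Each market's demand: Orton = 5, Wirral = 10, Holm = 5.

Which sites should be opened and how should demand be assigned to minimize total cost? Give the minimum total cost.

Minimum total cost: 241

Open {A}: Orton→A 8·5=40, Wirral→A 8·10=80, Holm→A 6·5=30.
Loads: A carries 20/24. Service 150; fixed 91; total 241.
Next best feasible plan costs 246.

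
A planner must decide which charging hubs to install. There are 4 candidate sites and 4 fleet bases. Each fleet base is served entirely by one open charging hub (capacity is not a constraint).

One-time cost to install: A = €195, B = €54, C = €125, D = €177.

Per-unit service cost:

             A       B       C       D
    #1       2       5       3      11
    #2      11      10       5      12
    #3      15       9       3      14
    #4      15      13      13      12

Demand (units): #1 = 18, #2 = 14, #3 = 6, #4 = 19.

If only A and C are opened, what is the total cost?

Each fleet base is assigned to its cheapest site among the open ones.
{A, C}: #1→A 2·18=36, #2→C 5·14=70, #3→C 3·6=18, #4→C 13·19=247. Service 371; fixed 320; total 691.

Total cost: 691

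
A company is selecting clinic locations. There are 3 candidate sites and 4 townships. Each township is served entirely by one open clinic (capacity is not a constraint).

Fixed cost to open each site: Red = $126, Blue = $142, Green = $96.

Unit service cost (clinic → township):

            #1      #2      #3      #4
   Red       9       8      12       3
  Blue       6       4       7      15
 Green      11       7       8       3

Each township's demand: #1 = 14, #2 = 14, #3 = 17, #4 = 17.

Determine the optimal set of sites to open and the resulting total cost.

Open Green only; minimum total cost 535.

For any fixed open set, each township goes to its cheapest open site; total = fixed + service.
{Green}: #1→Green 11·14=154, #2→Green 7·14=98, #3→Green 8·17=136, #4→Green 3·17=51. Service 439; fixed 96; total 535.
{Blue, Green}: service 310 + fixed 238 = 548
{Red, Blue}: service 310 + fixed 268 = 578
{Red, Blue, Green}: #1→Blue 6·14=84, #2→Blue 4·14=56, #3→Blue 7·17=119, #4→Red 3·17=51. Service 310; fixed 364; total 674.
No other subset beats 535.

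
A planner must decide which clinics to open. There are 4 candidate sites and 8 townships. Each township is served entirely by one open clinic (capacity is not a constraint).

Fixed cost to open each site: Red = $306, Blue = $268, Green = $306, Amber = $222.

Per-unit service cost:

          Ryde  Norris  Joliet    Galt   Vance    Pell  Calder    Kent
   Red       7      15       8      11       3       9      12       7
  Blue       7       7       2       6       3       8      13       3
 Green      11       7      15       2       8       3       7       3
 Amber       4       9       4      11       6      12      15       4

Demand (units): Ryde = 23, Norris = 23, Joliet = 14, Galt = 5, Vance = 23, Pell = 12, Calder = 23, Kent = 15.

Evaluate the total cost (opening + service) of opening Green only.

Total cost: 1366

Each township is assigned to its cheapest site among the open ones.
{Green}: Ryde→Green 11·23=253, Norris→Green 7·23=161, Joliet→Green 15·14=210, Galt→Green 2·5=10, Vance→Green 8·23=184, Pell→Green 3·12=36, Calder→Green 7·23=161, Kent→Green 3·15=45. Service 1060; fixed 306; total 1366.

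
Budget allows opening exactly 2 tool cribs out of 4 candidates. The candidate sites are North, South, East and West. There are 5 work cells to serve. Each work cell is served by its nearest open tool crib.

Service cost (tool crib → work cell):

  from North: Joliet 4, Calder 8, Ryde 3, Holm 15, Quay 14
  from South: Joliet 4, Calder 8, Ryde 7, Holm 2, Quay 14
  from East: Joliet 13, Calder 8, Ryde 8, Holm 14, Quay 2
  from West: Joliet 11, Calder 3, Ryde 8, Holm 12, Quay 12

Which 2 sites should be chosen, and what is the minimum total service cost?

With exactly 2 open, each work cell uses its cheapest among the chosen.
{South, East}: Joliet→South 4, Calder→South 8, Ryde→South 7, Holm→South 2, Quay→East 2. Service cost 23.
{South, West}: service cost 28
{North, South}: service cost 31
Among all 6 size-2 choices, {South, East} is lowest.

Choose South and East; total service cost 23.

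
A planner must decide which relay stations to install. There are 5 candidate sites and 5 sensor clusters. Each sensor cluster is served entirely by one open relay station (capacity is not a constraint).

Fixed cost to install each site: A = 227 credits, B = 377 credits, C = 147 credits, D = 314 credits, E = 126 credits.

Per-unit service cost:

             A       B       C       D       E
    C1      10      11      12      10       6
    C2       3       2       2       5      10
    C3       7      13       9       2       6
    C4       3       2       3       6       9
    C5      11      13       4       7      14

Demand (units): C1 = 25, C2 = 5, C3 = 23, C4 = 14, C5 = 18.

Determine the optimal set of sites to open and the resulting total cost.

Open C and E; minimum total cost 685.

For any fixed open set, each sensor cluster goes to its cheapest open site; total = fixed + service.
{C, E}: C1→E 6·25=150, C2→C 2·5=10, C3→E 6·23=138, C4→C 3·14=42, C5→C 4·18=72. Service 412; fixed 273; total 685.
{C}: service 631 + fixed 147 = 778
{E}: service 716 + fixed 126 = 842
{A, B, C, D, E}: service 306 + fixed 1191 = 1497
No other subset beats 685.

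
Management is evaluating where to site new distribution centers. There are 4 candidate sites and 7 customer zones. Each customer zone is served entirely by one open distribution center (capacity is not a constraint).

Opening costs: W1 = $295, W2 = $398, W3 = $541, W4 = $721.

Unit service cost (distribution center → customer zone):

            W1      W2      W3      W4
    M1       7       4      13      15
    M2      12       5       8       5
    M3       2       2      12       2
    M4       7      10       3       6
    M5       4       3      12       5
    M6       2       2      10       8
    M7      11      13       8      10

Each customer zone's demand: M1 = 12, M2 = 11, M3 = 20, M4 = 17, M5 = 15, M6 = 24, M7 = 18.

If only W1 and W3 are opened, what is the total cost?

Each customer zone is assigned to its cheapest site among the open ones.
{W1, W3}: M1→W1 7·12=84, M2→W3 8·11=88, M3→W1 2·20=40, M4→W3 3·17=51, M5→W1 4·15=60, M6→W1 2·24=48, M7→W3 8·18=144. Service 515; fixed 836; total 1351.

Total cost: 1351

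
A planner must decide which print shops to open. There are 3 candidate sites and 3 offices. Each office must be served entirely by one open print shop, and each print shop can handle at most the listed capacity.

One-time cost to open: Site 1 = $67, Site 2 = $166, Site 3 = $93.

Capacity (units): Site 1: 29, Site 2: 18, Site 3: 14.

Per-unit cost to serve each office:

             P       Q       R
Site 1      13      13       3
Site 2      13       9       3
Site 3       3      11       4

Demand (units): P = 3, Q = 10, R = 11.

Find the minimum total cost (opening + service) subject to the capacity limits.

Open {Site 1}: P→Site 1 13·3=39, Q→Site 1 13·10=130, R→Site 1 3·11=33.
Loads: Site 1 carries 24/29. Service 202; fixed 67; total 269.
Next best feasible plan costs 312.

Minimum total cost: 269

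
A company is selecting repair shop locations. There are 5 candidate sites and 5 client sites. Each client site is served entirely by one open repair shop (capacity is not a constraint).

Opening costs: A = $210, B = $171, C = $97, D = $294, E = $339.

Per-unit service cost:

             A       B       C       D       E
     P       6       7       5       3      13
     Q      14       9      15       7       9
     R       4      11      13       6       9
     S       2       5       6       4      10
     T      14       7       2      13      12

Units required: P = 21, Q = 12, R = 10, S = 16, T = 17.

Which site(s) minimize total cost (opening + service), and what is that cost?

Open C only; minimum total cost 642.

For any fixed open set, each client site goes to its cheapest open site; total = fixed + service.
{C}: P→C 5·21=105, Q→C 15·12=180, R→C 13·10=130, S→C 6·16=96, T→C 2·17=34. Service 545; fixed 97; total 642.
{A, C}: service 379 + fixed 307 = 686
{C, D}: P→D 3·21=63, Q→D 7·12=84, R→D 6·10=60, S→D 4·16=64, T→C 2·17=34. Service 305; fixed 391; total 696.
{A, B, C, D, E}: service 253 + fixed 1111 = 1364
No other subset beats 642.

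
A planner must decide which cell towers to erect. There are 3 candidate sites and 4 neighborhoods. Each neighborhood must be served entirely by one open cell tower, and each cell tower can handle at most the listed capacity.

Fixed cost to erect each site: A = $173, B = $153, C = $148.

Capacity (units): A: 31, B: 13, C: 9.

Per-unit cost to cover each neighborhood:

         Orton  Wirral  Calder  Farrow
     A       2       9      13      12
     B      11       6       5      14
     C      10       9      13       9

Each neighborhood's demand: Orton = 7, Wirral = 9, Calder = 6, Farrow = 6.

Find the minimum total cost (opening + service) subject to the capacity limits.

Open {A}: Orton→A 2·7=14, Wirral→A 9·9=81, Calder→A 13·6=78, Farrow→A 12·6=72.
Loads: A carries 28/31. Service 245; fixed 173; total 418.
Next best feasible plan costs 523.

Minimum total cost: 418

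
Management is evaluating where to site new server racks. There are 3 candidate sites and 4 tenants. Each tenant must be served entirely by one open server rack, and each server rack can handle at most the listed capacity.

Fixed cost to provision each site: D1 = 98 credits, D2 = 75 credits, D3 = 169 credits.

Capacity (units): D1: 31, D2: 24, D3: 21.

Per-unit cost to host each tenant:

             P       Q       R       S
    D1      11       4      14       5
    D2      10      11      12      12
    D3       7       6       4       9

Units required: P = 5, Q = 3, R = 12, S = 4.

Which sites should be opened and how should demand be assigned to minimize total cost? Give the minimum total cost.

Minimum total cost: 350

Open {D2}: P→D2 10·5=50, Q→D2 11·3=33, R→D2 12·12=144, S→D2 12·4=48.
Loads: D2 carries 24/24. Service 275; fixed 75; total 350.
Next best feasible plan costs 353.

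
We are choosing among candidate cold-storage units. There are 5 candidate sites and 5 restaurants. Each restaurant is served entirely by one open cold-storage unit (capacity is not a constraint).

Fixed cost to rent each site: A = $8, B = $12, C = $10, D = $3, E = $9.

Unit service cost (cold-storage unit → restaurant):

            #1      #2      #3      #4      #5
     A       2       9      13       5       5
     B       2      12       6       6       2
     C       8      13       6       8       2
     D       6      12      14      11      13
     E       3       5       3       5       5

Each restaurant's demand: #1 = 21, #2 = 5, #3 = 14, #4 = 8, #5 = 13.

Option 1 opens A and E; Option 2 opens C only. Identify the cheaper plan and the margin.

Option 1 is cheaper by 186.

Option 1: {A, E}: #1→A 2·21=42, #2→E 5·5=25, #3→E 3·14=42, #4→A 5·8=40, #5→A 5·13=65. Service 214; fixed 17; total 231.
Option 2: {C}: #1→C 8·21=168, #2→C 13·5=65, #3→C 6·14=84, #4→C 8·8=64, #5→C 2·13=26. Service 407; fixed 10; total 417.
Difference: |231 − 417| = 186.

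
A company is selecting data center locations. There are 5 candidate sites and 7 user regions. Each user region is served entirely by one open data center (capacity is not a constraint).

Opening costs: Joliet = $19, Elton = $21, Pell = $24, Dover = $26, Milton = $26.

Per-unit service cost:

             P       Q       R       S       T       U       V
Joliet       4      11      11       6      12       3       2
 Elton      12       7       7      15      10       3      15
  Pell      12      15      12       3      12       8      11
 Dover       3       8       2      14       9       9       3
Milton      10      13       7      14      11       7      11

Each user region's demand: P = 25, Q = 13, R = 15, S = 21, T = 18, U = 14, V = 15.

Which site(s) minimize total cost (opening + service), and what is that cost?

Open Joliet, Pell and Dover; minimum total cost 575.

For any fixed open set, each user region goes to its cheapest open site; total = fixed + service.
{Joliet, Pell, Dover}: P→Dover 3·25=75, Q→Dover 8·13=104, R→Dover 2·15=30, S→Pell 3·21=63, T→Dover 9·18=162, U→Joliet 3·14=42, V→Joliet 2·15=30. Service 506; fixed 69; total 575.
{Elton, Pell, Dover}: service 508 + fixed 71 = 579
{Joliet, Elton, Pell, Dover}: P→Dover 3·25=75, Q→Elton 7·13=91, R→Dover 2·15=30, S→Pell 3·21=63, T→Dover 9·18=162, U→Joliet 3·14=42, V→Joliet 2·15=30. Service 493; fixed 90; total 583.
{Joliet, Elton, Pell, Dover, Milton}: P→Dover 3·25=75, Q→Elton 7·13=91, R→Dover 2·15=30, S→Pell 3·21=63, T→Dover 9·18=162, U→Joliet 3·14=42, V→Joliet 2·15=30. Service 493; fixed 116; total 609.
No other subset beats 575.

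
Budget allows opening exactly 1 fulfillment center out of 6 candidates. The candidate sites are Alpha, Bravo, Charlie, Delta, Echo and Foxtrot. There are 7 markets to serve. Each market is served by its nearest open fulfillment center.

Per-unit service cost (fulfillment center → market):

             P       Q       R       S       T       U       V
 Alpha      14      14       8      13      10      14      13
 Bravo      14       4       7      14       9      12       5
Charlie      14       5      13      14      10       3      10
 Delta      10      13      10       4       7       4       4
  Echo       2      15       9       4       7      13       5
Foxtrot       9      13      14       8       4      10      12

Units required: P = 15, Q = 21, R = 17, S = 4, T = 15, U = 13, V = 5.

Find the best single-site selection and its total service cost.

Choose Bravo only; total service cost 785.

With exactly 1 open, each market uses its cheapest among the chosen.
{Bravo}: P→Bravo 14·15=210, Q→Bravo 4·21=84, R→Bravo 7·17=119, S→Bravo 14·4=56, T→Bravo 9·15=135, U→Bravo 12·13=156, V→Bravo 5·5=25. Service cost 785.
{Delta}: service cost 786
{Echo}: service cost 813
Among all 6 size-1 choices, {Bravo} is lowest.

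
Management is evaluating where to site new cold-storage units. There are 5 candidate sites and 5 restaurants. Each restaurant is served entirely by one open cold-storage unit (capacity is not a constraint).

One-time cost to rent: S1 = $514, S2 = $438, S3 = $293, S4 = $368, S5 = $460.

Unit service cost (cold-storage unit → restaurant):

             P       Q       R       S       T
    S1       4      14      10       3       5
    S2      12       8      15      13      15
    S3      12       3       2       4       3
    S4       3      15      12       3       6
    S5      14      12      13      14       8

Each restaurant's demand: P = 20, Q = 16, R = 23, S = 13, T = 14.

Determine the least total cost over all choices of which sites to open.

For any fixed open set, each restaurant goes to its cheapest open site; total = fixed + service.
{S3}: P→S3 12·20=240, Q→S3 3·16=48, R→S3 2·23=46, S→S3 4·13=52, T→S3 3·14=42. Service 428; fixed 293; total 721.
{S3, S4}: service 235 + fixed 661 = 896
{S1, S3}: service 255 + fixed 807 = 1062
{S1, S2, S3, S4, S5}: service 235 + fixed 2073 = 2308
No other subset beats 721.

Minimum total cost: 721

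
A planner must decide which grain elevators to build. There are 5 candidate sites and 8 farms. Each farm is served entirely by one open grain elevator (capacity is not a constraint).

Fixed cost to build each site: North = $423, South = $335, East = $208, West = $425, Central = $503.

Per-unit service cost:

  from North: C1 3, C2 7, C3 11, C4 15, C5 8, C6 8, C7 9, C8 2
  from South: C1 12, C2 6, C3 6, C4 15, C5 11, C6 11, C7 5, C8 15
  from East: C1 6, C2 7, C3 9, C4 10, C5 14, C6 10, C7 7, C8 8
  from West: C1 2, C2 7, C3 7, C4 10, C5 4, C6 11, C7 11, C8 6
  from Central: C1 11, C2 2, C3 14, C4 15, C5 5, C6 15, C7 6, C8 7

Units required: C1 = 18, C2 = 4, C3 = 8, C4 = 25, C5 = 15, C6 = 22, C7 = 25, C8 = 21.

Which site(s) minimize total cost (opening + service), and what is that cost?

Open East only; minimum total cost 1439.

For any fixed open set, each farm goes to its cheapest open site; total = fixed + service.
{East}: C1→East 6·18=108, C2→East 7·4=28, C3→East 9·8=72, C4→East 10·25=250, C5→East 14·15=210, C6→East 10·22=220, C7→East 7·25=175, C8→East 8·21=168. Service 1231; fixed 208; total 1439.
{West}: service 1073 + fixed 425 = 1498
{North}: service 1108 + fixed 423 = 1531
{North, South, East, West, Central}: service 745 + fixed 1894 = 2639
No other subset beats 1439.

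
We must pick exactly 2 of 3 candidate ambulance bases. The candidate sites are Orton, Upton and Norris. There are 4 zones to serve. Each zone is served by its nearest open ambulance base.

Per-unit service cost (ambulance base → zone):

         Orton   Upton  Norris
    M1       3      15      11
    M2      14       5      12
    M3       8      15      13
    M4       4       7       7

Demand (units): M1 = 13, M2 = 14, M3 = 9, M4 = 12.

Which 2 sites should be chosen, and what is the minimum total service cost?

Choose Orton and Upton; total service cost 229.

With exactly 2 open, each zone uses its cheapest among the chosen.
{Orton, Upton}: M1→Orton 3·13=39, M2→Upton 5·14=70, M3→Orton 8·9=72, M4→Orton 4·12=48. Service cost 229.
{Orton, Norris}: service cost 327
{Upton, Norris}: service cost 414
Among all 3 size-2 choices, {Orton, Upton} is lowest.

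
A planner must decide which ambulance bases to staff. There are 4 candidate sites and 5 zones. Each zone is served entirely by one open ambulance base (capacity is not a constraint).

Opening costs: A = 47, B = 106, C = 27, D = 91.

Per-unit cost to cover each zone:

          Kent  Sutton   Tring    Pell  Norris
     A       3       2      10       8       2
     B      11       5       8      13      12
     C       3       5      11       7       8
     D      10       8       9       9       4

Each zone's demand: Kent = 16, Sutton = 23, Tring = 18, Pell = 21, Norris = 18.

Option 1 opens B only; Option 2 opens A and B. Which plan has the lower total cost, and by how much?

Option 1: {B}: Kent→B 11·16=176, Sutton→B 5·23=115, Tring→B 8·18=144, Pell→B 13·21=273, Norris→B 12·18=216. Service 924; fixed 106; total 1030.
Option 2: {A, B}: Kent→A 3·16=48, Sutton→A 2·23=46, Tring→B 8·18=144, Pell→A 8·21=168, Norris→A 2·18=36. Service 442; fixed 153; total 595.
Difference: |1030 − 595| = 435.

Option 2 is cheaper by 435.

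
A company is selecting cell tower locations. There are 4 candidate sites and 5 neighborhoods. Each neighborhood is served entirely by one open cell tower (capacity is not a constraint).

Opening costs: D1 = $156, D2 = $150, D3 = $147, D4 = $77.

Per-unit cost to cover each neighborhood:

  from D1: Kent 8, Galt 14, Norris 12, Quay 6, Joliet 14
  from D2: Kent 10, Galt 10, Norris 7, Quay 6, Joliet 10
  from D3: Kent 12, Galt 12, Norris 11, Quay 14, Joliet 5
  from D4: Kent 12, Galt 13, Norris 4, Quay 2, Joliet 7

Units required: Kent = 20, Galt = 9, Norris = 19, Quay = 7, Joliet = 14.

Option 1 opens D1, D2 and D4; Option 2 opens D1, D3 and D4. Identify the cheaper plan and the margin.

Option 2 is cheaper by 13.

Option 1: {D1, D2, D4}: Kent→D1 8·20=160, Galt→D2 10·9=90, Norris→D4 4·19=76, Quay→D4 2·7=14, Joliet→D4 7·14=98. Service 438; fixed 383; total 821.
Option 2: {D1, D3, D4}: Kent→D1 8·20=160, Galt→D3 12·9=108, Norris→D4 4·19=76, Quay→D4 2·7=14, Joliet→D3 5·14=70. Service 428; fixed 380; total 808.
Difference: |821 − 808| = 13.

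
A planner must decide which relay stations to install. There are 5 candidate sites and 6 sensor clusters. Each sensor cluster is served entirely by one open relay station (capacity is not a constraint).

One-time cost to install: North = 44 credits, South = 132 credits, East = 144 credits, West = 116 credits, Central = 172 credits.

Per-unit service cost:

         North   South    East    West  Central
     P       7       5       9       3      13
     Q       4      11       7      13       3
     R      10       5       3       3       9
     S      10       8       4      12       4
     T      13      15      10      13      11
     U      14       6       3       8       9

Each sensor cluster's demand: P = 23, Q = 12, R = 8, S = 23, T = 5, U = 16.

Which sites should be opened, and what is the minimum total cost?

For any fixed open set, each sensor cluster goes to its cheapest open site; total = fixed + service.
{North, East}: P→North 7·23=161, Q→North 4·12=48, R→East 3·8=24, S→East 4·23=92, T→East 10·5=50, U→East 3·16=48. Service 423; fixed 188; total 611.
{East, West}: P→West 3·23=69, Q→East 7·12=84, R→East 3·8=24, S→East 4·23=92, T→East 10·5=50, U→East 3·16=48. Service 367; fixed 260; total 627.
{North, East, West}: service 331 + fixed 304 = 635
{North, South, East, West, Central}: service 319 + fixed 608 = 927
No other subset beats 611.

Open North and East; minimum total cost 611.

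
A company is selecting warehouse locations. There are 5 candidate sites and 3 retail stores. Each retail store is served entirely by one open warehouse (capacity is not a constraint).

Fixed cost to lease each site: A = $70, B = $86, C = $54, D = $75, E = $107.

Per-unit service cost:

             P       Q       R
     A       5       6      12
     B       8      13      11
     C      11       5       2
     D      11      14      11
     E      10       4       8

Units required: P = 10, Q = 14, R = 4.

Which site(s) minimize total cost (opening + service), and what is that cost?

Open C only; minimum total cost 242.

For any fixed open set, each retail store goes to its cheapest open site; total = fixed + service.
{C}: P→C 11·10=110, Q→C 5·14=70, R→C 2·4=8. Service 188; fixed 54; total 242.
{A}: service 182 + fixed 70 = 252
{A, C}: P→A 5·10=50, Q→C 5·14=70, R→C 2·4=8. Service 128; fixed 124; total 252.
{A, B, C, D, E}: P→A 5·10=50, Q→E 4·14=56, R→C 2·4=8. Service 114; fixed 392; total 506.
No other subset beats 242.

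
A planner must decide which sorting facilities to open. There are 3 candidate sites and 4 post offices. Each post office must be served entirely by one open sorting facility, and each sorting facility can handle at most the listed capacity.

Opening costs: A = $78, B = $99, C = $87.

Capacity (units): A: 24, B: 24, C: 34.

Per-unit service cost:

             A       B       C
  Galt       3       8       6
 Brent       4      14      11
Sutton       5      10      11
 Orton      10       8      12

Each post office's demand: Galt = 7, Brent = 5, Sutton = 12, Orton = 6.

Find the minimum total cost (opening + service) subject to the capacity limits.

Open {A, B}: Galt→A 3·7=21, Brent→A 4·5=20, Sutton→A 5·12=60, Orton→B 8·6=48.
Loads: A carries 24/24, B carries 6/24. Service 149; fixed 177; total 326.
Next best feasible plan costs 338.

Minimum total cost: 326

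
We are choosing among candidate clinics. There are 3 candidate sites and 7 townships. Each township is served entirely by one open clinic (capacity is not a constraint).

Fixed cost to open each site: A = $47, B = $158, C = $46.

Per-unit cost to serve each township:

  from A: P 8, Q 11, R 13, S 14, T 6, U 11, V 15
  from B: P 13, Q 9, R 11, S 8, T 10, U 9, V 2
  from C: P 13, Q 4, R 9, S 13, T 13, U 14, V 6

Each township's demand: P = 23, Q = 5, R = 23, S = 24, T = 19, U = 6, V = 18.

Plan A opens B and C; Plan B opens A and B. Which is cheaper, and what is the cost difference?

Plan B is cheaper by 119.

Plan A: {B, C}: P→B 13·23=299, Q→C 4·5=20, R→C 9·23=207, S→B 8·24=192, T→B 10·19=190, U→B 9·6=54, V→B 2·18=36. Service 998; fixed 204; total 1202.
Plan B: {A, B}: P→A 8·23=184, Q→B 9·5=45, R→B 11·23=253, S→B 8·24=192, T→A 6·19=114, U→B 9·6=54, V→B 2·18=36. Service 878; fixed 205; total 1083.
Difference: |1202 − 1083| = 119.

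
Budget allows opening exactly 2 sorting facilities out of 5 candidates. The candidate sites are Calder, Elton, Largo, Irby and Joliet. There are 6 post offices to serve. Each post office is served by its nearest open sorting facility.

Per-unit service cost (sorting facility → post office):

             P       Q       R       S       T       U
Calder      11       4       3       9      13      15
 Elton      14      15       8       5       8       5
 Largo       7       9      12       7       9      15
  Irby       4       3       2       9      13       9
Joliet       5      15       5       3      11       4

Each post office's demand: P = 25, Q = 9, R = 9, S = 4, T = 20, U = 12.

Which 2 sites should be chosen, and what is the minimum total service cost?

With exactly 2 open, each post office uses its cheapest among the chosen.
{Elton, Irby}: P→Irby 4·25=100, Q→Irby 3·9=27, R→Irby 2·9=18, S→Elton 5·4=20, T→Elton 8·20=160, U→Elton 5·12=60. Service cost 385.
{Irby, Joliet}: service cost 425
{Largo, Irby}: service cost 461
Among all 10 size-2 choices, {Elton, Irby} is lowest.

Choose Elton and Irby; total service cost 385.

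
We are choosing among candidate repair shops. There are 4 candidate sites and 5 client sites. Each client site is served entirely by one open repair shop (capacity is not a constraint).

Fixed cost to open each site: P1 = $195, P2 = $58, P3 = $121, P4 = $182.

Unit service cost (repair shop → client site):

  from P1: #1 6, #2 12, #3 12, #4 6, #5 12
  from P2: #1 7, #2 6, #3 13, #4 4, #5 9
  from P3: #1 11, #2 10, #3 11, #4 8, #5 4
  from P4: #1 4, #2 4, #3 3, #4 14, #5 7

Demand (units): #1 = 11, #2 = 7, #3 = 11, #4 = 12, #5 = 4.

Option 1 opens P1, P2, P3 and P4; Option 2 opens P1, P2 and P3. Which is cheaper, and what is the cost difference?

Option 2 is cheaper by 58.

Option 1: {P1, P2, P3, P4}: #1→P4 4·11=44, #2→P4 4·7=28, #3→P4 3·11=33, #4→P2 4·12=48, #5→P3 4·4=16. Service 169; fixed 556; total 725.
Option 2: {P1, P2, P3}: #1→P1 6·11=66, #2→P2 6·7=42, #3→P3 11·11=121, #4→P2 4·12=48, #5→P3 4·4=16. Service 293; fixed 374; total 667.
Difference: |725 − 667| = 58.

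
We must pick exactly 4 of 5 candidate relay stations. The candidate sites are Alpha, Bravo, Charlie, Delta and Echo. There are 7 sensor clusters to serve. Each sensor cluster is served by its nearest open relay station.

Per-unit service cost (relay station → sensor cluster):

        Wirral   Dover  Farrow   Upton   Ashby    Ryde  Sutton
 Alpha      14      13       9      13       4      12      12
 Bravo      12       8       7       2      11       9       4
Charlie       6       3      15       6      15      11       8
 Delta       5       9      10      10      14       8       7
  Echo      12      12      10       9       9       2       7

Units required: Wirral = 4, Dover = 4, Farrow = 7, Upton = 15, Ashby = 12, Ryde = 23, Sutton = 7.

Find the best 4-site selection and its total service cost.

Choose Alpha, Bravo, Charlie and Echo; total service cost 237.

With exactly 4 open, each sensor cluster uses its cheapest among the chosen.
{Alpha, Bravo, Charlie, Echo}: Wirral→Charlie 6·4=24, Dover→Charlie 3·4=12, Farrow→Bravo 7·7=49, Upton→Bravo 2·15=30, Ashby→Alpha 4·12=48, Ryde→Echo 2·23=46, Sutton→Bravo 4·7=28. Service cost 237.
{Alpha, Bravo, Delta, Echo}: service cost 253
{Bravo, Charlie, Delta, Echo}: service cost 293
Among all 5 size-4 choices, {Alpha, Bravo, Charlie, Echo} is lowest.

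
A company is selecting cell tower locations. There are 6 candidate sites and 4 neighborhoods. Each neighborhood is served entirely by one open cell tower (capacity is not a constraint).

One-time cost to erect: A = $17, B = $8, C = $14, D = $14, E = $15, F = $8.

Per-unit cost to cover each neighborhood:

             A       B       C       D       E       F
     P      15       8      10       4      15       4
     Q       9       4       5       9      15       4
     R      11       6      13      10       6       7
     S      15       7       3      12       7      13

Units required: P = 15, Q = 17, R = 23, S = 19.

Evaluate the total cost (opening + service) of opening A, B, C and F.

Each neighborhood is assigned to its cheapest site among the open ones.
{A, B, C, F}: P→F 4·15=60, Q→B 4·17=68, R→B 6·23=138, S→C 3·19=57. Service 323; fixed 47; total 370.

Total cost: 370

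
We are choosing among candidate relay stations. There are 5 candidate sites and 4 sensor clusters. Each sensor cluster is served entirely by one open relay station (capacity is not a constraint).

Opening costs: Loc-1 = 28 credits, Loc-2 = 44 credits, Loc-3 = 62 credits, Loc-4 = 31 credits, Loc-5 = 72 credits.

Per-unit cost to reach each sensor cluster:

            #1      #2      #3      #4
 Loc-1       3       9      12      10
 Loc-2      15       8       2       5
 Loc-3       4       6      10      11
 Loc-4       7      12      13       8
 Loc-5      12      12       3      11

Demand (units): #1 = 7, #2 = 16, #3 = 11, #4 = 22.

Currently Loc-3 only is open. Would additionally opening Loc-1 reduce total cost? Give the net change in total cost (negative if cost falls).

Current service cost with {Loc-3}: 476.
Adding Loc-1: each sensor cluster re-picks its cheapest; new service cost 447, saving 29.
Extra fixed cost: 28. Net change = 28 − 29 = -1.
(Totals: 538 → 537.)

Yes — net change −1 (cost falls by 1).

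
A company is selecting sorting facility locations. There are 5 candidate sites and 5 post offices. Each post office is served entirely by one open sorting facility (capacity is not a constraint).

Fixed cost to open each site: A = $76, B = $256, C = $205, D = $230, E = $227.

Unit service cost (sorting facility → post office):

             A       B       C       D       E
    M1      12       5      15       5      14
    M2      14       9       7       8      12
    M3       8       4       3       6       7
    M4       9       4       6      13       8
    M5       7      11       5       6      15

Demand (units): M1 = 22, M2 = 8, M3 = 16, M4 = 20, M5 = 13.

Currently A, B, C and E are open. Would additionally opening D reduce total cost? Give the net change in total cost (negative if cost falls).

No — net change +230 (cost rises by 230).

Current service cost with {A, B, C, E}: 359.
Adding D: each post office re-picks its cheapest; new service cost 359, saving 0.
Extra fixed cost: 230. Net change = 230 − 0 = 230.
(Totals: 1123 → 1353.)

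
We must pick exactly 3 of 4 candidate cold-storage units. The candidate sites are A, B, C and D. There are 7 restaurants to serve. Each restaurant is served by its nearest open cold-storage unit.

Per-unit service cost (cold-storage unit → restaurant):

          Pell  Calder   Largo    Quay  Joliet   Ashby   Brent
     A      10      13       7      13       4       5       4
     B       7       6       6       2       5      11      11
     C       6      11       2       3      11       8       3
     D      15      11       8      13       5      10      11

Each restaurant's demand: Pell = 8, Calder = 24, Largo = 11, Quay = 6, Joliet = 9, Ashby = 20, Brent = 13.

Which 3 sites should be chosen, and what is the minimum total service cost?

Choose A, B and C; total service cost 401.

With exactly 3 open, each restaurant uses its cheapest among the chosen.
{A, B, C}: Pell→C 6·8=48, Calder→B 6·24=144, Largo→C 2·11=22, Quay→B 2·6=12, Joliet→A 4·9=36, Ashby→A 5·20=100, Brent→C 3·13=39. Service cost 401.
{A, B, D}: service cost 466
{B, C, D}: service cost 470
Among all 4 size-3 choices, {A, B, C} is lowest.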